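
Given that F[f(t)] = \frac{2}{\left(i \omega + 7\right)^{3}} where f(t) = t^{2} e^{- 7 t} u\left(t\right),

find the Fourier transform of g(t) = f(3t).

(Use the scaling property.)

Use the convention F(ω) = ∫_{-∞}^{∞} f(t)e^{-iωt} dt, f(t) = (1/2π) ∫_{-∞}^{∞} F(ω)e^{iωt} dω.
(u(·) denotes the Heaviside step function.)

F[g](ω) = \frac{18}{\left(i \omega + 21\right)^{3}}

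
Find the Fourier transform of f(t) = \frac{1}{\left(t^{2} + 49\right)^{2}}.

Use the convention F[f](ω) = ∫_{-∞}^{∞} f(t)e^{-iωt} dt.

F(ω) = \frac{\pi \left(7 \left|{\omega}\right| + 1\right) e^{- 7 \left|{\omega}\right|}}{686}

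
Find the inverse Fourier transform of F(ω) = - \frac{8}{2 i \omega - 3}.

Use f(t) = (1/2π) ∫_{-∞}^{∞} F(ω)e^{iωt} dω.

f(t) = 4 e^{\frac{3 t}{2}} u\left(- t\right)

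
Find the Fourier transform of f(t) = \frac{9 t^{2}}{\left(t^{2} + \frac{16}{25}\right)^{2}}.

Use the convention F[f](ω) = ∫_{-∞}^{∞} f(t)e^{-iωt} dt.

F(ω) = \frac{9 \pi \left(5 - 4 \left|{\omega}\right|\right) e^{- \frac{4 \left|{\omega}\right|}{5}}}{8}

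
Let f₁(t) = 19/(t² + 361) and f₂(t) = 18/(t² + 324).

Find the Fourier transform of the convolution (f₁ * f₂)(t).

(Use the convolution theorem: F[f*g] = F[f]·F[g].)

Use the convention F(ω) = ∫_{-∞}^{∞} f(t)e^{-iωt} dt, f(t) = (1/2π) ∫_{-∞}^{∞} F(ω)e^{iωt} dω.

F[f₁*f₂](ω) = \pi^{2} e^{- 37 \left|{\omega}\right|}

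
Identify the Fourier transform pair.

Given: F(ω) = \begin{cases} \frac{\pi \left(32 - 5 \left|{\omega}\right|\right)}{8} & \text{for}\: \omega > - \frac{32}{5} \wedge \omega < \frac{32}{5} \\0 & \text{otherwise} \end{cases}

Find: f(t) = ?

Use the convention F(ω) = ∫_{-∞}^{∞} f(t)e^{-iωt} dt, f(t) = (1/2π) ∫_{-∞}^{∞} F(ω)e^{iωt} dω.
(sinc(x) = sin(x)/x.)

f(t) = \frac{64 \operatorname{sinc}^{2}{\left(\frac{16 t}{5} \right)}}{5}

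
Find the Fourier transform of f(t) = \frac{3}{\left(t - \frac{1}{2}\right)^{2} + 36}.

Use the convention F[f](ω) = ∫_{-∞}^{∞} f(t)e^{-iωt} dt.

F(ω) = \frac{\pi e^{- \frac{i \omega}{2} - 6 \left|{\omega}\right|}}{2}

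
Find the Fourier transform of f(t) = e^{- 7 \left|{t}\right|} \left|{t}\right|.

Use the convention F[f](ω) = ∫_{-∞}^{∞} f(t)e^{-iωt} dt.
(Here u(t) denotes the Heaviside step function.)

F(ω) = \frac{2 \left(49 - \omega^{2}\right)}{\left(\omega^{2} + 49\right)^{2}}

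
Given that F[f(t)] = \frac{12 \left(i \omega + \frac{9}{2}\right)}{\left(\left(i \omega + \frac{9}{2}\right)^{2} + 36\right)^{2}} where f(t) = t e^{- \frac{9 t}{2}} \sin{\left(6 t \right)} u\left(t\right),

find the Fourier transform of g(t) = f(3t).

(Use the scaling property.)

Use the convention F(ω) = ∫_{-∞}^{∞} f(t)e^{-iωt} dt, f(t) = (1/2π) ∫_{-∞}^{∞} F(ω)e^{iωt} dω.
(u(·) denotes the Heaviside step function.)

F[g](ω) = \frac{864 \left(2 i \omega + 27\right)}{\left(\left(2 i \omega + 27\right)^{2} + 1296\right)^{2}}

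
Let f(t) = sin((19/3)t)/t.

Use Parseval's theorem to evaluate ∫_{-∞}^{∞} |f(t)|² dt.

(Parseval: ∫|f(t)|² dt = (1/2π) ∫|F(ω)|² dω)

∫|f(t)|² dt = \frac{19 \pi}{3}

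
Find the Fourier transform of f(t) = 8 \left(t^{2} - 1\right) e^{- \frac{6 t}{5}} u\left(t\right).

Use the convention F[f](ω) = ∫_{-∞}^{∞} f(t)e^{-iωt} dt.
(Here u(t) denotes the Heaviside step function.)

F(ω) = \frac{40 \left(250 i \omega - \left(5 i \omega + 6\right)^{3} + 300\right)}{\left(5 i \omega + 6\right)^{4}}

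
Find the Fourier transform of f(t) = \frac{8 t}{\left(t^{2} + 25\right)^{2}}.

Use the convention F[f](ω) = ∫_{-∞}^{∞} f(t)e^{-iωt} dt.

F(ω) = - \frac{4 i \pi \omega e^{- 5 \left|{\omega}\right|}}{5}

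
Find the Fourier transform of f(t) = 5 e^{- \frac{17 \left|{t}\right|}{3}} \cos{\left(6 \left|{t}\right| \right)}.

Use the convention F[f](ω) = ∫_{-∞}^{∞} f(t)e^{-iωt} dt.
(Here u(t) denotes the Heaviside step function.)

F(ω) = \frac{510 \left(9 \omega^{2} + 613\right)}{81 \omega^{4} - 630 \omega^{2} + 375769}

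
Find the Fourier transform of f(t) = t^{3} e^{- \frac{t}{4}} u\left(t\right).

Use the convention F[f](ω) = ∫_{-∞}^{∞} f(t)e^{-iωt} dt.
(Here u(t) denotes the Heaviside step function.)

F(ω) = \frac{1536}{\left(4 i \omega + 1\right)^{4}}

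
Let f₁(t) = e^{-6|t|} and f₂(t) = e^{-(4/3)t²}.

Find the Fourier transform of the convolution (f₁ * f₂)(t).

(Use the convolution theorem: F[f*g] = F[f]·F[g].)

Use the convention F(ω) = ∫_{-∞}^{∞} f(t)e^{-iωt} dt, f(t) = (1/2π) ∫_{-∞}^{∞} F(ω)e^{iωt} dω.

F[f₁*f₂](ω) = \frac{6 \sqrt{3} \sqrt{\pi} e^{- \frac{3 \omega^{2}}{16}}}{\omega^{2} + 36}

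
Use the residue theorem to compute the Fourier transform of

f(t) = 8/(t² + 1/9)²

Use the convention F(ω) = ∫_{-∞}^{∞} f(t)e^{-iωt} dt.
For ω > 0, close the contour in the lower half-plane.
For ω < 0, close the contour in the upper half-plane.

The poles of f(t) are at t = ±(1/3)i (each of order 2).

Let g(z) = f(z)e^{-iωz}; for large |z| the factor e^{-iωz} decays in the lower half-plane when ω > 0 and in the upper half-plane when ω < 0.

Case ω > 0 (lower half-plane, clockwise contour ⇒ F(ω) = -2πi·ΣRes):
  Res_{z = - \frac{i}{3}} g(z) = 18 i \left(\omega + 3\right) e^{- \frac{\omega}{3}} (pole of order 2)
  F(ω) = -2πi·ΣRes = 36 \pi \left(\omega + 3\right) e^{- \frac{\omega}{3}}

Case ω < 0 (upper half-plane, counterclockwise contour ⇒ F(ω) = +2πi·ΣRes):
  Res_{z = \frac{i}{3}} g(z) = 18 i \left(\omega - 3\right) e^{\frac{\omega}{3}} (pole of order 2)
  F(ω) = 2πi·ΣRes = 36 \pi \left(3 - \omega\right) e^{\frac{\omega}{3}}

Both cases combine into a single formula in |ω|:

F(ω) = 36 \pi \left(\left|{\omega}\right| + 3\right) e^{- \frac{\left|{\omega}\right|}{3}}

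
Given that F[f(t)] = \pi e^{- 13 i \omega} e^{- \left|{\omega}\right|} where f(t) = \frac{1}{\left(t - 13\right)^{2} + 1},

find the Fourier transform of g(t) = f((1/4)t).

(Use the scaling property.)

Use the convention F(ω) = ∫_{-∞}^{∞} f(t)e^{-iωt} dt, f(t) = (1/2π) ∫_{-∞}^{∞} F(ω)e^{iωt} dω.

F[g](ω) = 4 \pi e^{- 52 i \omega - 4 \left|{\omega}\right|}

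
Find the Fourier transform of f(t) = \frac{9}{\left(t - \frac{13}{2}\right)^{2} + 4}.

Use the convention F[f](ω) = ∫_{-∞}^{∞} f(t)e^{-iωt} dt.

F(ω) = \frac{9 \pi e^{- \frac{13 i \omega}{2} - 2 \left|{\omega}\right|}}{2}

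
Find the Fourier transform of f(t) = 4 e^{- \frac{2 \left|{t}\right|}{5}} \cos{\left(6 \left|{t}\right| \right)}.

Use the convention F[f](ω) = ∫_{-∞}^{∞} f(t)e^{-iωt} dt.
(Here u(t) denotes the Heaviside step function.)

F(ω) = \frac{80 \left(25 \omega^{2} + 904\right)}{625 \omega^{4} - 44800 \omega^{2} + 817216}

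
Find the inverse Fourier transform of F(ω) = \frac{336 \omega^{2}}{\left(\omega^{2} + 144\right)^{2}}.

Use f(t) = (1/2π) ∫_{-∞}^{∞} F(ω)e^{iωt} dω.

f(t) = 7 \left(1 - 12 \left|{t}\right|\right) e^{- 12 \left|{t}\right|}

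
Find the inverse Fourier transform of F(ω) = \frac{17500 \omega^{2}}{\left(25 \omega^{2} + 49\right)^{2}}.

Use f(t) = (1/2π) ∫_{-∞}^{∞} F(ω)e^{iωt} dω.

f(t) = 5 \left(1 - \frac{7 \left|{t}\right|}{5}\right) e^{- \frac{7 \left|{t}\right|}{5}}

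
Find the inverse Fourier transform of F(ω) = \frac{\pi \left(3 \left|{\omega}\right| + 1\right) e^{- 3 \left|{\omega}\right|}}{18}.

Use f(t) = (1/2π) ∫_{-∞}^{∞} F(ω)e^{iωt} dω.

f(t) = \frac{3}{\left(t^{2} + 9\right)^{2}}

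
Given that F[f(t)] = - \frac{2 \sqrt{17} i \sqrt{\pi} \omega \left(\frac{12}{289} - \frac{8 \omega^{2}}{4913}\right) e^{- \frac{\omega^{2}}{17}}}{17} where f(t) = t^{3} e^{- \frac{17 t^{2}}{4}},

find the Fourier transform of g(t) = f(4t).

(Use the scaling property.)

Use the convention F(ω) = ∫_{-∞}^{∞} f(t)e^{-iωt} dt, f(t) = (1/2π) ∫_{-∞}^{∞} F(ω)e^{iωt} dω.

F[g](ω) = \frac{\sqrt{17} i \sqrt{\pi} \omega \left(\omega^{2} - 408\right) e^{- \frac{\omega^{2}}{272}}}{1336336}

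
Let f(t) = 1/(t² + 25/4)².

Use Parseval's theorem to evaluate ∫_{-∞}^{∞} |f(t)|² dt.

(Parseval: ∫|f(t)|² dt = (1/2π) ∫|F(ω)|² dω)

∫|f(t)|² dt = \frac{8 \pi}{15625}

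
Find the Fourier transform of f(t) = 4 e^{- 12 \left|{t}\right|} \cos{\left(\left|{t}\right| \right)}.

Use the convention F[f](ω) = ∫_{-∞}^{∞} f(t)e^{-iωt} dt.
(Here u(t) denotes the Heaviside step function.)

F(ω) = \frac{96 \left(\omega^{2} + 145\right)}{\omega^{4} + 286 \omega^{2} + 21025}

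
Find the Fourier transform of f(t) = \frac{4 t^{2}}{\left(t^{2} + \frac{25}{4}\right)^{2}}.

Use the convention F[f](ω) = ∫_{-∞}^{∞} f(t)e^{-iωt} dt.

F(ω) = \frac{2 \pi \left(2 - 5 \left|{\omega}\right|\right) e^{- \frac{5 \left|{\omega}\right|}{2}}}{5}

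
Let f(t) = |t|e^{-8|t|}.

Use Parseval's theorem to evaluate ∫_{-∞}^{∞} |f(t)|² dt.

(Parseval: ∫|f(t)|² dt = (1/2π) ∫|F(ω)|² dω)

∫|f(t)|² dt = \frac{1}{1024}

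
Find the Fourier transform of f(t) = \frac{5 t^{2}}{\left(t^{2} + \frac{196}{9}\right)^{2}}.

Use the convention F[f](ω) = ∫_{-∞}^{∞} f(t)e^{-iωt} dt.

F(ω) = \frac{5 \pi \left(3 - 14 \left|{\omega}\right|\right) e^{- \frac{14 \left|{\omega}\right|}{3}}}{28}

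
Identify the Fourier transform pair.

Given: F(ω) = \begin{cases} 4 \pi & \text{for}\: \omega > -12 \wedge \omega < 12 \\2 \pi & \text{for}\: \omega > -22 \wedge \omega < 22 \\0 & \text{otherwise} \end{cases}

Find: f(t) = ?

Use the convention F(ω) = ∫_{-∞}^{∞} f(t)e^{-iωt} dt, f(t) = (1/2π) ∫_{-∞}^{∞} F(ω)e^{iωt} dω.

f(t) = \frac{4 \sin{\left(17 t \right)} \cos{\left(5 t \right)}}{t}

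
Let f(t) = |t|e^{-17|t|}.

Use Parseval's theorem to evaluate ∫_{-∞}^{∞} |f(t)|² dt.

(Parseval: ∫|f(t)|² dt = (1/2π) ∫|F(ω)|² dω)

∫|f(t)|² dt = \frac{1}{9826}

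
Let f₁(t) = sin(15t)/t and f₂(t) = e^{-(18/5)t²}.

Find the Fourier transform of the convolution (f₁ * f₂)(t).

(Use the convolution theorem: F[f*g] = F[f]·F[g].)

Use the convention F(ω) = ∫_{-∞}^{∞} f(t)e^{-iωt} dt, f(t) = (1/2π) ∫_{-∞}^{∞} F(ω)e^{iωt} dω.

F[f₁*f₂](ω) = \begin{cases} \frac{\sqrt{10} \pi^{\frac{3}{2}} e^{- \frac{5 \omega^{2}}{72}}}{6} & \text{for}\: \omega > -15 \wedge \omega < 15 \\0 & \text{otherwise} \end{cases}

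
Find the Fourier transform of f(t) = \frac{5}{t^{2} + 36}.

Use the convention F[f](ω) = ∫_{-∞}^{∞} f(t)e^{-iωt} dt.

F(ω) = \frac{5 \pi e^{- 6 \left|{\omega}\right|}}{6}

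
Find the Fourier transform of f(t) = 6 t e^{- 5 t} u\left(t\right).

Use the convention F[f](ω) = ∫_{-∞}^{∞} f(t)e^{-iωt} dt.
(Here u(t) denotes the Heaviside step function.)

F(ω) = \frac{6}{\left(i \omega + 5\right)^{2}}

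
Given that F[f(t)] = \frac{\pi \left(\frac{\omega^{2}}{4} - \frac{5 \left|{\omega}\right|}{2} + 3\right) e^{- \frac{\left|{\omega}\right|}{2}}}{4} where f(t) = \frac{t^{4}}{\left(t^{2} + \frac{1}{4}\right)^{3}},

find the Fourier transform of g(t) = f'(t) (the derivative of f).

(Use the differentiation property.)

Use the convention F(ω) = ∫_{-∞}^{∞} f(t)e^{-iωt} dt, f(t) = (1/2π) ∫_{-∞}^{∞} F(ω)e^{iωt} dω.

F[g](ω) = \frac{i \pi \omega \left(\omega^{2} - 10 \left|{\omega}\right| + 12\right) e^{- \frac{\left|{\omega}\right|}{2}}}{16}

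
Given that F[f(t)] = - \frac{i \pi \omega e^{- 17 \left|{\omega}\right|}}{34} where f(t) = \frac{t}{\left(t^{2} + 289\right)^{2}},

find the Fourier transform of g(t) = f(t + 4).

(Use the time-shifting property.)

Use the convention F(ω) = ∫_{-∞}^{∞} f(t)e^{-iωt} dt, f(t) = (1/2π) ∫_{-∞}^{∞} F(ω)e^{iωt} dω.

F[g](ω) = - \frac{i \pi \omega e^{4 i \omega - 17 \left|{\omega}\right|}}{34}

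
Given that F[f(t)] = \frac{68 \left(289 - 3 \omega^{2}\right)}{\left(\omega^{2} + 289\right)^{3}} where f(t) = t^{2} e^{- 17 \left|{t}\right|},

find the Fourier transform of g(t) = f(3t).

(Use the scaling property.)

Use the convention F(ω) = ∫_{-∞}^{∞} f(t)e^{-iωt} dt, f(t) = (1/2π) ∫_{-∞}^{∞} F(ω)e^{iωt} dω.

F[g](ω) = \frac{5508 \left(867 - \omega^{2}\right)}{\left(\omega^{2} + 2601\right)^{3}}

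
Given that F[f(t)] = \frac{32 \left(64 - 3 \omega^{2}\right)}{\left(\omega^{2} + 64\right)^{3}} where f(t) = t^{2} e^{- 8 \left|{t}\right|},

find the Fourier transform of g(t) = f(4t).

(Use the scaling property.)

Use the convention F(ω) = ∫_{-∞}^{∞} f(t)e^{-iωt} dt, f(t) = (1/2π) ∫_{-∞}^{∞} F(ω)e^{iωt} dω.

F[g](ω) = \frac{2048 \left(1024 - 3 \omega^{2}\right)}{\left(\omega^{2} + 1024\right)^{3}}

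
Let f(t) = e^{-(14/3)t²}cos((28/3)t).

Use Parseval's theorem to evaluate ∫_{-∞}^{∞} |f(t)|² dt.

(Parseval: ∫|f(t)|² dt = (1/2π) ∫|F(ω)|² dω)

∫|f(t)|² dt = \frac{\sqrt{21} \sqrt{\pi} \left(1 + e^{\frac{28}{3}}\right)}{28 e^{\frac{28}{3}}}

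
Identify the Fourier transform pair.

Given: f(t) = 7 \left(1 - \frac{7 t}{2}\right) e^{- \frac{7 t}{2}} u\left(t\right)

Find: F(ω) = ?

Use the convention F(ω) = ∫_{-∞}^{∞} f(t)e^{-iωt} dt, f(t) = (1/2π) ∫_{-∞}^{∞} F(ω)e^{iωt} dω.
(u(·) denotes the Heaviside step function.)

F(ω) = \frac{28 i \omega}{- 4 \omega^{2} + 28 i \omega + 49}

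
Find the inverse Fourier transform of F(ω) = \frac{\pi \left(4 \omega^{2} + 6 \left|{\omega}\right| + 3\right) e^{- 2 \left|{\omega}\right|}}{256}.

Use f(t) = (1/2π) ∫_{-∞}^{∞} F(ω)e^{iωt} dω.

f(t) = \frac{1}{\left(t^{2} + 4\right)^{3}}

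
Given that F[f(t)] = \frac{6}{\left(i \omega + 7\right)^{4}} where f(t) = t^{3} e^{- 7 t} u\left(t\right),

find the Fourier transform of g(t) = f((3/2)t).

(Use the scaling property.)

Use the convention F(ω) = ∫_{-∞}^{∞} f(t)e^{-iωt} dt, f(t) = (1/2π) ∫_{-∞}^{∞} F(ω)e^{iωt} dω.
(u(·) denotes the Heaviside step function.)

F[g](ω) = \frac{324}{\left(2 i \omega + 21\right)^{4}}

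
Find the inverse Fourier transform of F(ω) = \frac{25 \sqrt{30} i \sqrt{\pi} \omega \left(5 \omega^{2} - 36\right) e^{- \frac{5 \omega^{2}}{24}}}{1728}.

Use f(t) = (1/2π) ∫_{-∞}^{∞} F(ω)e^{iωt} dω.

f(t) = 6 t^{3} e^{- \frac{6 t^{2}}{5}}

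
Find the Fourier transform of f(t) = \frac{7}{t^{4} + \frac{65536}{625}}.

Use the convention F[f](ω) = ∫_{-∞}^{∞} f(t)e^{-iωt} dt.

F(ω) = \frac{875 \pi e^{- \frac{8 \sqrt{2} \left|{\omega}\right|}{5}} \sin{\left(\frac{8 \sqrt{2} \left|{\omega}\right|}{5} + \frac{\pi}{4} \right)}}{4096}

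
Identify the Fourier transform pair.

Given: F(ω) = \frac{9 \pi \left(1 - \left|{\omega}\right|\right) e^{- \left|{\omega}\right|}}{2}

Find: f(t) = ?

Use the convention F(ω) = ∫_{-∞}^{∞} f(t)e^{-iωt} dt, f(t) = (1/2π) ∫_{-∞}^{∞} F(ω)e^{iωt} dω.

f(t) = \frac{9 t^{2}}{\left(t^{2} + 1\right)^{2}}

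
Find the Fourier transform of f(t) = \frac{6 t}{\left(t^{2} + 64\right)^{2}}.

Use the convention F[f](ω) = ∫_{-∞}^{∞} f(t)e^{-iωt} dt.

F(ω) = - \frac{3 i \pi \omega e^{- 8 \left|{\omega}\right|}}{8}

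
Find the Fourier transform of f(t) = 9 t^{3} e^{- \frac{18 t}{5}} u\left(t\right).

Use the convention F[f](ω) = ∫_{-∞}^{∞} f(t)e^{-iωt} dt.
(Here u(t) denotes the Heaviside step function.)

F(ω) = \frac{33750}{\left(5 i \omega + 18\right)^{4}}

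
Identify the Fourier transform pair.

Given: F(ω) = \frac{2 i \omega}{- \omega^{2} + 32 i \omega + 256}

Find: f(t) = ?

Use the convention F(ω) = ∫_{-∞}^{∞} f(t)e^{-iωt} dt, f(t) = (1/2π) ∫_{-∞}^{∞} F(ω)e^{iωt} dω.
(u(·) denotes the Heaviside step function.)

f(t) = 2 \left(1 - 16 t\right) e^{- 16 t} u\left(t\right)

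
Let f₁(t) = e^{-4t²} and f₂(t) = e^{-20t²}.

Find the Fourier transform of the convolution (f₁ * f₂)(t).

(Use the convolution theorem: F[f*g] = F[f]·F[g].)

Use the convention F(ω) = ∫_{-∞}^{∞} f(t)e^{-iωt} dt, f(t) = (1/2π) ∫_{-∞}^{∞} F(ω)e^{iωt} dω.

F[f₁*f₂](ω) = \frac{\sqrt{5} \pi e^{- \frac{3 \omega^{2}}{40}}}{20}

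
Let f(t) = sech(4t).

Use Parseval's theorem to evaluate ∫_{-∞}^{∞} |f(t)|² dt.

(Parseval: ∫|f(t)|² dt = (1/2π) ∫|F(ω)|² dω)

∫|f(t)|² dt = \frac{1}{2}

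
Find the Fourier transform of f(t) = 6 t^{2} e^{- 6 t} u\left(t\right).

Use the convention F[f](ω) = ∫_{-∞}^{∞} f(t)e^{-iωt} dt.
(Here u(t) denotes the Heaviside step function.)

F(ω) = \frac{12}{\left(i \omega + 6\right)^{3}}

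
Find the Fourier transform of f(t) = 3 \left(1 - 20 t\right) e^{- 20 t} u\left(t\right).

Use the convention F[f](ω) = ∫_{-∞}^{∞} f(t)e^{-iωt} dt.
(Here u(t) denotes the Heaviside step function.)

F(ω) = \frac{3 i \omega}{- \omega^{2} + 40 i \omega + 400}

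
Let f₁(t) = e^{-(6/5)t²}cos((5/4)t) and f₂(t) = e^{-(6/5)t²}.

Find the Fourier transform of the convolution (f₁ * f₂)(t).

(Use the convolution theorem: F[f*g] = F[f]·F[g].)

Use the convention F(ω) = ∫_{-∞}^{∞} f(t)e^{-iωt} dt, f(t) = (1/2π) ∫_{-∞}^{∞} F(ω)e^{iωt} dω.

F[f₁*f₂](ω) = \frac{5 \pi \left(e^{\frac{25 \omega}{24}} + 1\right) e^{- \frac{5 \omega^{2}}{12} - \frac{25 \omega}{48} - \frac{125}{384}}}{12}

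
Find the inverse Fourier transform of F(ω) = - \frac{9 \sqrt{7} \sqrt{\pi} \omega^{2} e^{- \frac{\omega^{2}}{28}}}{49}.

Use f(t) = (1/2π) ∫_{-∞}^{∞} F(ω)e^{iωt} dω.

f(t) = 9 \left(28 t^{2} - 2\right) e^{- 7 t^{2}}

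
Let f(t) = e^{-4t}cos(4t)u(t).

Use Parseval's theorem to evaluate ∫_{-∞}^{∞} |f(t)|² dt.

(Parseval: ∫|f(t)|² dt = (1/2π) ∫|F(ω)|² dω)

∫|f(t)|² dt = \frac{3}{32}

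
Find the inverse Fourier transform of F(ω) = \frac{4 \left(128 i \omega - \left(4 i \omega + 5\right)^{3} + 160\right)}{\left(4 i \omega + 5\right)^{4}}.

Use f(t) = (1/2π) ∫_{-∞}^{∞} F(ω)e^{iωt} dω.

f(t) = \left(t^{2} - 1\right) e^{- \frac{5 t}{4}} u\left(t\right)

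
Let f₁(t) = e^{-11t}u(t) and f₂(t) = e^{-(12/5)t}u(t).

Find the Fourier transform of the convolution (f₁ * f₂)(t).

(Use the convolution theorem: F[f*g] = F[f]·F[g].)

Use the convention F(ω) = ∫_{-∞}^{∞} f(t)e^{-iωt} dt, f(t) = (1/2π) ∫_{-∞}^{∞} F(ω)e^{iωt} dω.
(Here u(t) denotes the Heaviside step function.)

F[f₁*f₂](ω) = \frac{5}{\left(i \omega + 11\right) \left(5 i \omega + 12\right)}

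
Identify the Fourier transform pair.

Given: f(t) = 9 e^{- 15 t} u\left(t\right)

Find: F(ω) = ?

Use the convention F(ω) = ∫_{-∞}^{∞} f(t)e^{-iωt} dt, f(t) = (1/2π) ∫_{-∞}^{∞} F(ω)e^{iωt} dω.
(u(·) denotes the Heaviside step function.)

F(ω) = \frac{9}{i \omega + 15}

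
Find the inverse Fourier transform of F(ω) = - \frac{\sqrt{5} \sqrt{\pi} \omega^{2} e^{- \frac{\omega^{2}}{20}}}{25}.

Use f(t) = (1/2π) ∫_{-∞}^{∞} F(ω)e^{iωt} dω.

f(t) = \left(20 t^{2} - 2\right) e^{- 5 t^{2}}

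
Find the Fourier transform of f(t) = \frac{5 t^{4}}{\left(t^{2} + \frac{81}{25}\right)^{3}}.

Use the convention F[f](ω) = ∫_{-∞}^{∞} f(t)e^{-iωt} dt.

F(ω) = \frac{\pi \left(27 \omega^{2} - 75 \left|{\omega}\right| + 25\right) e^{- \frac{9 \left|{\omega}\right|}{5}}}{24}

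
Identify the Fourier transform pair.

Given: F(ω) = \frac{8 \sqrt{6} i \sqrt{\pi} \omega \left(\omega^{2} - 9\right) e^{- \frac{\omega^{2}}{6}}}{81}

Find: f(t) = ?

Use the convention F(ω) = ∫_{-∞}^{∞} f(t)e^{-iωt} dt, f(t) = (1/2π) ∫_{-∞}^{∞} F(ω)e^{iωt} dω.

f(t) = 8 t^{3} e^{- \frac{3 t^{2}}{2}}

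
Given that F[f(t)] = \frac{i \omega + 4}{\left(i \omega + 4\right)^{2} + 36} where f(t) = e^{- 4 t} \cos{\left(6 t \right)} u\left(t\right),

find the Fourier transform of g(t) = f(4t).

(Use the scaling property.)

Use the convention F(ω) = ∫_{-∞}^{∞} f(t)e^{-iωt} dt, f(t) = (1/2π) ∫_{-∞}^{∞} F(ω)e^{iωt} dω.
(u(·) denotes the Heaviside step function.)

F[g](ω) = \frac{i \omega + 16}{\left(i \omega + 16\right)^{2} + 576}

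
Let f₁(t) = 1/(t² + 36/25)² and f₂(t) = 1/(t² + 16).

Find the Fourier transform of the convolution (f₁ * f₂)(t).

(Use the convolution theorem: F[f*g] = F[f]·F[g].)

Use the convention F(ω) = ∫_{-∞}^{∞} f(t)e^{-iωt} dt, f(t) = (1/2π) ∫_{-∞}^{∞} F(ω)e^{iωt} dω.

F[f₁*f₂](ω) = \frac{25 \pi^{2} \left(6 \left|{\omega}\right| + 5\right) e^{- \frac{26 \left|{\omega}\right|}{5}}}{1728}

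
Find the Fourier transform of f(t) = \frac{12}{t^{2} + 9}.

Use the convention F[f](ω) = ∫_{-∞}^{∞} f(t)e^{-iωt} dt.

F(ω) = 4 \pi e^{- 3 \left|{\omega}\right|}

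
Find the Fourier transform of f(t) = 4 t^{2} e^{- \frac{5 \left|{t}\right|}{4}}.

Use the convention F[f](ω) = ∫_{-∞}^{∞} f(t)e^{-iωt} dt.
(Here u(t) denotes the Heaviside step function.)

F(ω) = \frac{5120 \left(25 - 48 \omega^{2}\right)}{\left(16 \omega^{2} + 25\right)^{3}}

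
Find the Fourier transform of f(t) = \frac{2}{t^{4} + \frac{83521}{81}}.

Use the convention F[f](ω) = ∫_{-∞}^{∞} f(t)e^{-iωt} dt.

F(ω) = \frac{54 \pi e^{- \frac{17 \sqrt{2} \left|{\omega}\right|}{6}} \sin{\left(\frac{17 \sqrt{2} \left|{\omega}\right|}{6} + \frac{\pi}{4} \right)}}{4913}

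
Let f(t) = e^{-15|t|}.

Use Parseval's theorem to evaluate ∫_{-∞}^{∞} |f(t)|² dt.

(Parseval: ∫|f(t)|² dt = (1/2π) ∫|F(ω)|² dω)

∫|f(t)|² dt = \frac{1}{15}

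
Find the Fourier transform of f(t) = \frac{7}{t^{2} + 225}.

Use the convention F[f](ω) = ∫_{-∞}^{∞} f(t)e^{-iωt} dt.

F(ω) = \frac{7 \pi e^{- 15 \left|{\omega}\right|}}{15}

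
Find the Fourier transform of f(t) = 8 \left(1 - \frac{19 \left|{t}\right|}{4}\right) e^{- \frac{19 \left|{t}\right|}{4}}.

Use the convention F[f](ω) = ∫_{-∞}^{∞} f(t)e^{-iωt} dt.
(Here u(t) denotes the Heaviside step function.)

F(ω) = \frac{38912 \omega^{2}}{\left(16 \omega^{2} + 361\right)^{2}}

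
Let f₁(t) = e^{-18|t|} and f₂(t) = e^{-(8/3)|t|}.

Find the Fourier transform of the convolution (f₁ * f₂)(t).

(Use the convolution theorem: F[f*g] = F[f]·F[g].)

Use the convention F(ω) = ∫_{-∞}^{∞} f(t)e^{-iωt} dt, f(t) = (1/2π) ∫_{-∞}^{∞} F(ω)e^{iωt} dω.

F[f₁*f₂](ω) = \frac{1728}{\left(\omega^{2} + 324\right) \left(9 \omega^{2} + 64\right)}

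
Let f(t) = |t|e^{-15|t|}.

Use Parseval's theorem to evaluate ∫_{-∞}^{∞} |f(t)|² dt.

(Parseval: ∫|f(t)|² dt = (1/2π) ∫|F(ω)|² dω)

∫|f(t)|² dt = \frac{1}{6750}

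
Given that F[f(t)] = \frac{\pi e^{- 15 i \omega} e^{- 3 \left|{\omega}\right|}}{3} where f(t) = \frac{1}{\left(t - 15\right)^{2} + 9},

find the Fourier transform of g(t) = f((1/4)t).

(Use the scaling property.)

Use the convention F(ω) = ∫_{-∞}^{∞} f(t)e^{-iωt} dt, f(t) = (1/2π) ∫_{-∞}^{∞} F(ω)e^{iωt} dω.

F[g](ω) = \frac{4 \pi e^{- 60 i \omega - 12 \left|{\omega}\right|}}{3}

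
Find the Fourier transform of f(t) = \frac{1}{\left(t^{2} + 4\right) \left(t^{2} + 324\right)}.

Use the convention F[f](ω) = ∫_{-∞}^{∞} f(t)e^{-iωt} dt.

F(ω) = \frac{\pi \left(9 e^{16 \left|{\omega}\right|} - 1\right) e^{- 18 \left|{\omega}\right|}}{5760}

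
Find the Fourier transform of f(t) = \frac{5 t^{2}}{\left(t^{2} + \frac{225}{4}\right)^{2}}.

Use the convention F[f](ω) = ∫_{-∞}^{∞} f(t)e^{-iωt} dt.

F(ω) = \frac{\pi \left(2 - 15 \left|{\omega}\right|\right) e^{- \frac{15 \left|{\omega}\right|}{2}}}{6}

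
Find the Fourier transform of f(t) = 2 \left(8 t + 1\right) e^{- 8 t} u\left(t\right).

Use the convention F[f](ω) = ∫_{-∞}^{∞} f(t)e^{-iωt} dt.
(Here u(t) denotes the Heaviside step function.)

F(ω) = \frac{2 \left(- i \omega - 16\right)}{\omega^{2} - 16 i \omega - 64}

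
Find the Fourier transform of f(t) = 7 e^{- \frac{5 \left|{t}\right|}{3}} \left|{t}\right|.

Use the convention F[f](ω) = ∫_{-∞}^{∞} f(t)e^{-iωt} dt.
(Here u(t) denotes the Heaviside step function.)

F(ω) = \frac{126 \left(25 - 9 \omega^{2}\right)}{\left(9 \omega^{2} + 25\right)^{2}}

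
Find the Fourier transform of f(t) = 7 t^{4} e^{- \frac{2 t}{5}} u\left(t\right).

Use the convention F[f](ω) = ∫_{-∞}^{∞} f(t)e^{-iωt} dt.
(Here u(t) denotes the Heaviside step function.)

F(ω) = \frac{525000}{\left(5 i \omega + 2\right)^{5}}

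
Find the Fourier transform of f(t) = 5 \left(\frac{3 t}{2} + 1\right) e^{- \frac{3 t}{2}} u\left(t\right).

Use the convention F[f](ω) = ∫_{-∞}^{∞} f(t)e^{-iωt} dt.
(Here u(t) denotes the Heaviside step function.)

F(ω) = \frac{20 \left(- i \omega - 3\right)}{4 \omega^{2} - 12 i \omega - 9}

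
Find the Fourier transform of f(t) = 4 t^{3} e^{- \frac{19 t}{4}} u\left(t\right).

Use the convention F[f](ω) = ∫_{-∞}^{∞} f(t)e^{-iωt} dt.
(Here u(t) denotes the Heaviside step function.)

F(ω) = \frac{6144}{\left(4 i \omega + 19\right)^{4}}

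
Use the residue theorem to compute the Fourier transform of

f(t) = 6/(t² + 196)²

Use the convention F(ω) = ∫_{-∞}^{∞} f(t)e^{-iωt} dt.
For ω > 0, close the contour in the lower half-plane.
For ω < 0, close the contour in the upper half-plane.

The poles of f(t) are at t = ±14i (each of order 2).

Let g(z) = f(z)e^{-iωz}; for large |z| the factor e^{-iωz} decays in the lower half-plane when ω > 0 and in the upper half-plane when ω < 0.

Case ω > 0 (lower half-plane, clockwise contour ⇒ F(ω) = -2πi·ΣRes):
  Res_{z = - 14 i} g(z) = \frac{3 i \left(14 \omega + 1\right) e^{- 14 \omega}}{5488} (pole of order 2)
  F(ω) = -2πi·ΣRes = \frac{3 \pi \left(14 \omega + 1\right) e^{- 14 \omega}}{2744}

Case ω < 0 (upper half-plane, counterclockwise contour ⇒ F(ω) = +2πi·ΣRes):
  Res_{z = 14 i} g(z) = \frac{3 i \left(14 \omega - 1\right) e^{14 \omega}}{5488} (pole of order 2)
  F(ω) = 2πi·ΣRes = \frac{3 \pi \left(1 - 14 \omega\right) e^{14 \omega}}{2744}

Both cases combine into a single formula in |ω|:

F(ω) = \frac{3 \pi \left(14 \left|{\omega}\right| + 1\right) e^{- 14 \left|{\omega}\right|}}{2744}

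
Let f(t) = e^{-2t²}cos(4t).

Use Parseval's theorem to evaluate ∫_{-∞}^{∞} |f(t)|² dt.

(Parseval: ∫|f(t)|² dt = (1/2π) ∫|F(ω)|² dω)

∫|f(t)|² dt = \frac{\sqrt{\pi} \left(1 + e^{4}\right)}{4 e^{4}}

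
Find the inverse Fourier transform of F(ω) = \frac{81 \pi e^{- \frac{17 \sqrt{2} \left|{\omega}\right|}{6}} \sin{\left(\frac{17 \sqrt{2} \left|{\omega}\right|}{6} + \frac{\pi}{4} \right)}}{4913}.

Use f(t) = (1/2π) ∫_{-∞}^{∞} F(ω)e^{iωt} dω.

f(t) = \frac{3}{t^{4} + \frac{83521}{81}}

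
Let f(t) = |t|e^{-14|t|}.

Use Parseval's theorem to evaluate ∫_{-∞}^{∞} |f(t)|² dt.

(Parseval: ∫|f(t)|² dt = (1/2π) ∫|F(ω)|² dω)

∫|f(t)|² dt = \frac{1}{5488}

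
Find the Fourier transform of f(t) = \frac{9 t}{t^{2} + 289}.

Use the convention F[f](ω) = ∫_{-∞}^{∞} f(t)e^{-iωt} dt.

F(ω) = - 9 i \pi e^{- 17 \left|{\omega}\right|} \operatorname{sign}{\left(\omega \right)}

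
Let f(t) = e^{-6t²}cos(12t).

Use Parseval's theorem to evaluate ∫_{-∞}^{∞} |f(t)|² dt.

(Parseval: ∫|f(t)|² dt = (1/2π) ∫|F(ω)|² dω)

∫|f(t)|² dt = \frac{\sqrt{3} \sqrt{\pi} \left(1 + e^{12}\right)}{12 e^{12}}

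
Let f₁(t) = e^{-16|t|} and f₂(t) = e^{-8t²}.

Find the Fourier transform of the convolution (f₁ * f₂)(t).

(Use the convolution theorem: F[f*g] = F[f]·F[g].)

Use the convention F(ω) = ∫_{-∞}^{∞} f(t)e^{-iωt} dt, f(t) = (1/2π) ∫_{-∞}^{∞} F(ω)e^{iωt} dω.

F[f₁*f₂](ω) = \frac{8 \sqrt{2} \sqrt{\pi} e^{- \frac{\omega^{2}}{32}}}{\omega^{2} + 256}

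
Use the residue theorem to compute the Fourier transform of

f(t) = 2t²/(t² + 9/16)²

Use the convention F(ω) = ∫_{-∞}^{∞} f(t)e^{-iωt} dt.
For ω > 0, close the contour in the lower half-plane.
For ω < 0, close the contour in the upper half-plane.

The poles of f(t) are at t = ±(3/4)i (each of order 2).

Let g(z) = f(z)e^{-iωz}; for large |z| the factor e^{-iωz} decays in the lower half-plane when ω > 0 and in the upper half-plane when ω < 0.

Case ω > 0 (lower half-plane, clockwise contour ⇒ F(ω) = -2πi·ΣRes):
  Res_{z = - \frac{3 i}{4}} g(z) = \frac{i \left(4 - 3 \omega\right) e^{- \frac{3 \omega}{4}}}{6} (pole of order 2)
  F(ω) = -2πi·ΣRes = \frac{\pi \left(4 - 3 \omega\right) e^{- \frac{3 \omega}{4}}}{3}

Case ω < 0 (upper half-plane, counterclockwise contour ⇒ F(ω) = +2πi·ΣRes):
  Res_{z = \frac{3 i}{4}} g(z) = \frac{i \left(- 3 \omega - 4\right) e^{\frac{3 \omega}{4}}}{6} (pole of order 2)
  F(ω) = 2πi·ΣRes = \frac{\pi \left(3 \omega + 4\right) e^{\frac{3 \omega}{4}}}{3}

Both cases combine into a single formula in |ω|:

F(ω) = \frac{\pi \left(4 - 3 \left|{\omega}\right|\right) e^{- \frac{3 \left|{\omega}\right|}{4}}}{3}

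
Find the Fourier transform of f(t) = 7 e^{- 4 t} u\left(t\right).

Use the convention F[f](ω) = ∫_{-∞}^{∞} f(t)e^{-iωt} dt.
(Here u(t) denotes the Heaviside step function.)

F(ω) = \frac{7}{i \omega + 4}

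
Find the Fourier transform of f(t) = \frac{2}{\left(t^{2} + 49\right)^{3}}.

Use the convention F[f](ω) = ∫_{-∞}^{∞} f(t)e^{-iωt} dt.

F(ω) = \frac{\pi \left(49 \omega^{2} + 21 \left|{\omega}\right| + 3\right) e^{- 7 \left|{\omega}\right|}}{67228}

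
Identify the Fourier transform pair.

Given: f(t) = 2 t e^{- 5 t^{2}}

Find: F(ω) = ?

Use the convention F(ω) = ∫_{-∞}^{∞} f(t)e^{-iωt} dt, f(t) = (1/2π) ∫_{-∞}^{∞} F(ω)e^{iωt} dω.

F(ω) = - \frac{\sqrt{5} i \sqrt{\pi} \omega e^{- \frac{\omega^{2}}{20}}}{25}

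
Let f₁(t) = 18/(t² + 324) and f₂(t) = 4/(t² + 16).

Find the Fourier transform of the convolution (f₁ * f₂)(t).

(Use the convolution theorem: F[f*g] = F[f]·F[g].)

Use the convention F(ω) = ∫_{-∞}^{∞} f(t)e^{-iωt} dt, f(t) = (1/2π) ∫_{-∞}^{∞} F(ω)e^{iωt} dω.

F[f₁*f₂](ω) = \pi^{2} e^{- 22 \left|{\omega}\right|}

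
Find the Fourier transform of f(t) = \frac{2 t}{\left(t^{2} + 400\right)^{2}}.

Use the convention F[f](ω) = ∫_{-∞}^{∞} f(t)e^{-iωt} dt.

F(ω) = - \frac{i \pi \omega e^{- 20 \left|{\omega}\right|}}{20}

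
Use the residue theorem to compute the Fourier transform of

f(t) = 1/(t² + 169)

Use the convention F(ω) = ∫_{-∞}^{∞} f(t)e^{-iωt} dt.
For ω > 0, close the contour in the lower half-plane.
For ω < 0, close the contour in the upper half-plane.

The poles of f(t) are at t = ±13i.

Let g(z) = f(z)e^{-iωz}; for large |z| the factor e^{-iωz} decays in the lower half-plane when ω > 0 and in the upper half-plane when ω < 0.

Case ω > 0 (lower half-plane, clockwise contour ⇒ F(ω) = -2πi·ΣRes):
  Res_{z = - 13 i} g(z) = \frac{i e^{- 13 \omega}}{26}
  F(ω) = -2πi·ΣRes = \frac{\pi e^{- 13 \omega}}{13}

Case ω < 0 (upper half-plane, counterclockwise contour ⇒ F(ω) = +2πi·ΣRes):
  Res_{z = 13 i} g(z) = - \frac{i e^{13 \omega}}{26}
  F(ω) = 2πi·ΣRes = \frac{\pi e^{13 \omega}}{13}

Both cases combine into a single formula in |ω|:

F(ω) = \frac{\pi e^{- 13 \left|{\omega}\right|}}{13}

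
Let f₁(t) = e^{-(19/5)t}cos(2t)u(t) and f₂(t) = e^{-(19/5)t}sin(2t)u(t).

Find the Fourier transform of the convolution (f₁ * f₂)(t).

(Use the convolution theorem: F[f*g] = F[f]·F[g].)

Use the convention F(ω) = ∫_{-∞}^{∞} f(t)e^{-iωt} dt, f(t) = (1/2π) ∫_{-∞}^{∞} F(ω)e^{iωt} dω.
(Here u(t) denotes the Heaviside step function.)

F[f₁*f₂](ω) = \frac{250 \left(5 i \omega + 19\right)}{\left(\left(5 i \omega + 19\right)^{2} + 100\right)^{2}}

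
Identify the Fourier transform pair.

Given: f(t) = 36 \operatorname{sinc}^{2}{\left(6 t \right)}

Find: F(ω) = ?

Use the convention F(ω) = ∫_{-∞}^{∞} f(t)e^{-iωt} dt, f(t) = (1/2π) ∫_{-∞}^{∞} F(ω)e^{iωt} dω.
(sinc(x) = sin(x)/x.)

F(ω) = \begin{cases} \frac{\pi \left(12 - \left|{\omega}\right|\right)}{2} & \text{for}\: \omega > -12 \wedge \omega < 12 \\0 & \text{otherwise} \end{cases}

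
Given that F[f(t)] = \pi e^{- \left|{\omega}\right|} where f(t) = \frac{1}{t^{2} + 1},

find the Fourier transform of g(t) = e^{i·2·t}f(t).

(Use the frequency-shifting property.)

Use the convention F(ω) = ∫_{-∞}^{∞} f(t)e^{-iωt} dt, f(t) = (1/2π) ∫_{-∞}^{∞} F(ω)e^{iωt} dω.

F[g](ω) = \pi e^{- \left|{\omega - 2}\right|}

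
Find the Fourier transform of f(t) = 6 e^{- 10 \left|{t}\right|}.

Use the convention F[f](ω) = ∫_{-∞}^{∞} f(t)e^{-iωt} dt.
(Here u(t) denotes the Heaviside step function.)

F(ω) = \frac{120}{\omega^{2} + 100}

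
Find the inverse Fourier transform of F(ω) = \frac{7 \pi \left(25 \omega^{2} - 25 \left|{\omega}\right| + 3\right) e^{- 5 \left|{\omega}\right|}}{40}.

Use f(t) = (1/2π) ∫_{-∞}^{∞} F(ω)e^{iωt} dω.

f(t) = \frac{7 t^{4}}{\left(t^{2} + 25\right)^{3}}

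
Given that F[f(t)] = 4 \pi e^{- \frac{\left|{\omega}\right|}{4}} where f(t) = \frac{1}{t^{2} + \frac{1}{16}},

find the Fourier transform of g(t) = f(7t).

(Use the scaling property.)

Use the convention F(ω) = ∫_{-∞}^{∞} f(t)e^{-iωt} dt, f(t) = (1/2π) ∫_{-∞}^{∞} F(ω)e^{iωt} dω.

F[g](ω) = \frac{4 \pi e^{- \frac{\left|{\omega}\right|}{28}}}{7}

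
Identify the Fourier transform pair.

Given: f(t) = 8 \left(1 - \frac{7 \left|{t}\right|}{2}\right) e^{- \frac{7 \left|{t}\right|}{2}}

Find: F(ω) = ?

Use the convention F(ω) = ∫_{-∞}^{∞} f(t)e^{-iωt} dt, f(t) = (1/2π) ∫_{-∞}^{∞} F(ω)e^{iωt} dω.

F(ω) = \frac{1792 \omega^{2}}{\left(4 \omega^{2} + 49\right)^{2}}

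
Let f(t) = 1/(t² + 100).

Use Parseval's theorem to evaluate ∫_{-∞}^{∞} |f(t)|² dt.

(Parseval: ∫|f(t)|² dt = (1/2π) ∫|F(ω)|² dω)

∫|f(t)|² dt = \frac{\pi}{2000}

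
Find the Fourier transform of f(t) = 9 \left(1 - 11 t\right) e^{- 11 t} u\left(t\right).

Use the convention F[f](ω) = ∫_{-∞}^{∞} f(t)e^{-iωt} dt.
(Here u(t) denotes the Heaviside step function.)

F(ω) = \frac{9 i \omega}{- \omega^{2} + 22 i \omega + 121}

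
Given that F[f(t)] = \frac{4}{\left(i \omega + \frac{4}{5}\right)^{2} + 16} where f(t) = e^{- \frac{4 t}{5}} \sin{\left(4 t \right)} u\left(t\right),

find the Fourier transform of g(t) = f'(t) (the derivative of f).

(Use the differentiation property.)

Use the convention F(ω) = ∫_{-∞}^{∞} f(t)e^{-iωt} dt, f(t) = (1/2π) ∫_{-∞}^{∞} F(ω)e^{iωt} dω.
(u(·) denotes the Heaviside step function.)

F[g](ω) = \frac{100 i \omega}{\left(5 i \omega + 4\right)^{2} + 400}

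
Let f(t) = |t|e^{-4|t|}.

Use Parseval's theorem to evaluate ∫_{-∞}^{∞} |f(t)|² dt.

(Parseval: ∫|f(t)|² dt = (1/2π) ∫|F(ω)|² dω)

∫|f(t)|² dt = \frac{1}{128}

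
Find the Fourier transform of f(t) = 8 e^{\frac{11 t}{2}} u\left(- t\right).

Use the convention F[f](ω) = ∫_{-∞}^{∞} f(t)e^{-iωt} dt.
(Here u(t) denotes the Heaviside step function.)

F(ω) = - \frac{16}{2 i \omega - 11}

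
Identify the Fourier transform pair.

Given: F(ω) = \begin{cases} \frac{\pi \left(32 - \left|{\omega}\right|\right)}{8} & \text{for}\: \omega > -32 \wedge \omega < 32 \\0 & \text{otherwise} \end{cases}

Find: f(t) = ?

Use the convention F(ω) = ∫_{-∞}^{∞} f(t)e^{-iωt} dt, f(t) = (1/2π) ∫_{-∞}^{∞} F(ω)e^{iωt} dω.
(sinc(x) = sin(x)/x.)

f(t) = 64 \operatorname{sinc}^{2}{\left(16 t \right)}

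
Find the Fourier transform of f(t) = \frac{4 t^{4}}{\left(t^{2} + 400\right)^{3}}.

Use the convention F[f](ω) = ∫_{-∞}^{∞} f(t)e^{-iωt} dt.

F(ω) = \frac{\pi \left(400 \omega^{2} - 100 \left|{\omega}\right| + 3\right) e^{- 20 \left|{\omega}\right|}}{40}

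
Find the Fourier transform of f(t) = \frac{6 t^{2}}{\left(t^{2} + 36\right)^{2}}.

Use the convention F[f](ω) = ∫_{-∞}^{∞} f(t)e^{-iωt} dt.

F(ω) = \frac{\pi \left(1 - 6 \left|{\omega}\right|\right) e^{- 6 \left|{\omega}\right|}}{2}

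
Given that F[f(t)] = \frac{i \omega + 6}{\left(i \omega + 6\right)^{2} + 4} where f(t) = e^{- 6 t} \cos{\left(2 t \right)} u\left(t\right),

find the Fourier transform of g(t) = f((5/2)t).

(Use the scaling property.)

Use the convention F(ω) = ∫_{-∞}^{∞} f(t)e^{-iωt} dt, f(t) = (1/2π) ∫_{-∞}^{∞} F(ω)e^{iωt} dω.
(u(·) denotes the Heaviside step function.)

F[g](ω) = \frac{i \omega + 15}{\left(i \omega + 15\right)^{2} + 25}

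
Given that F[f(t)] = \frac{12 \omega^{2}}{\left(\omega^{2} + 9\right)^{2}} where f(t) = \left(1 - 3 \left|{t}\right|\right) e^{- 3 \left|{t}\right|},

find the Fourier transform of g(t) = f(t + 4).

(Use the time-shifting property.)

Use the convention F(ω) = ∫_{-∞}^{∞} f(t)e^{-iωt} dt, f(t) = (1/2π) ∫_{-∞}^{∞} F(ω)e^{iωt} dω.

F[g](ω) = \frac{12 \omega^{2} e^{4 i \omega}}{\left(\omega^{2} + 9\right)^{2}}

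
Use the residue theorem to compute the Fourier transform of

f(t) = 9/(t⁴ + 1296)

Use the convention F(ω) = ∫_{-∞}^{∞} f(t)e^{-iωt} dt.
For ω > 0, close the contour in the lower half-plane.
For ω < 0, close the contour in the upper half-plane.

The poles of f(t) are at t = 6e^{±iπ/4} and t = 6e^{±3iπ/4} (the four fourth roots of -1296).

Let g(z) = f(z)e^{-iωz}; for large |z| the factor e^{-iωz} decays in the lower half-plane when ω > 0 and in the upper half-plane when ω < 0.

Case ω > 0 (lower half-plane, clockwise contour ⇒ F(ω) = -2πi·ΣRes):
  Res_{z = - 3 \sqrt{2} - 3 \sqrt{2} i} g(z) = \frac{\sqrt{2} i \left(1 - i\right) e^{3 \sqrt{2} \omega \left(-1 + i\right)}}{192}
  Res_{z = 3 \sqrt{2} - 3 \sqrt{2} i} g(z) = \frac{\sqrt{2} i \left(1 + i\right) e^{- 3 \sqrt{2} \omega \left(1 + i\right)}}{192}
  F(ω) = -2πi·ΣRes = \frac{\sqrt{2} \pi \left(1 - i\right) \left(e^{6 \sqrt{2} i \omega} + i\right) e^{- 3 \sqrt{2} \omega \left(1 + i\right)}}{96} = \frac{\pi e^{- 3 \sqrt{2} \omega} \sin{\left(3 \sqrt{2} \omega + \frac{\pi}{4} \right)}}{24}

Case ω < 0 (upper half-plane, counterclockwise contour ⇒ F(ω) = +2πi·ΣRes):
  Res_{z = 3 \sqrt{2} + 3 \sqrt{2} i} g(z) = \frac{\sqrt{2} i \left(-1 + i\right) e^{3 \sqrt{2} \omega \left(1 - i\right)}}{192}
  Res_{z = - 3 \sqrt{2} + 3 \sqrt{2} i} g(z) = \frac{\sqrt{2} \left(1 - i\right) e^{3 \sqrt{2} \omega \left(1 + i\right)}}{192}
  F(ω) = 2πi·ΣRes = - \frac{\sqrt{2} i \pi \left(i \left(1 - i\right) e^{3 \sqrt{2} \omega \left(1 - i\right)} - \left(1 - i\right) e^{3 \sqrt{2} \omega \left(1 + i\right)}\right)}{96} = \frac{\pi e^{3 \sqrt{2} \omega} \cos{\left(3 \sqrt{2} \omega + \frac{\pi}{4} \right)}}{24}

Both cases combine into a single formula in |ω|:

F(ω) = \frac{\pi e^{- 3 \sqrt{2} \left|{\omega}\right|} \sin{\left(3 \sqrt{2} \left|{\omega}\right| + \frac{\pi}{4} \right)}}{24}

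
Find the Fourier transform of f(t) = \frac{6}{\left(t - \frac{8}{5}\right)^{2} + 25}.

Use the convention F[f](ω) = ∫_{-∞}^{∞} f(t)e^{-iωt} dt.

F(ω) = \frac{6 \pi e^{- \frac{8 i \omega}{5} - 5 \left|{\omega}\right|}}{5}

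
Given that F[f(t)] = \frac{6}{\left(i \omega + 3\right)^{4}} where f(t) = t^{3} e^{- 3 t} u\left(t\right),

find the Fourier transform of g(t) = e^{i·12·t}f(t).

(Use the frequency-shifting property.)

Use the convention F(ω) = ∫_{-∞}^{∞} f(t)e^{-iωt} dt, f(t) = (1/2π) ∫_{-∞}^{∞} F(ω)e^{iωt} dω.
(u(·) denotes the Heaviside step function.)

F[g](ω) = \frac{6}{\left(i \left(\omega - 12\right) + 3\right)^{4}}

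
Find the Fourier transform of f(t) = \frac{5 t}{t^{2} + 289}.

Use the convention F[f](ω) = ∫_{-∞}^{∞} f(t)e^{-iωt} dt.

F(ω) = - 5 i \pi e^{- 17 \left|{\omega}\right|} \operatorname{sign}{\left(\omega \right)}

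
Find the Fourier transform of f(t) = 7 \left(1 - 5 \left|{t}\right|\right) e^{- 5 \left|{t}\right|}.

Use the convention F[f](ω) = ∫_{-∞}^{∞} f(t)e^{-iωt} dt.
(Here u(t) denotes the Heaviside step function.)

F(ω) = \frac{140 \omega^{2}}{\left(\omega^{2} + 25\right)^{2}}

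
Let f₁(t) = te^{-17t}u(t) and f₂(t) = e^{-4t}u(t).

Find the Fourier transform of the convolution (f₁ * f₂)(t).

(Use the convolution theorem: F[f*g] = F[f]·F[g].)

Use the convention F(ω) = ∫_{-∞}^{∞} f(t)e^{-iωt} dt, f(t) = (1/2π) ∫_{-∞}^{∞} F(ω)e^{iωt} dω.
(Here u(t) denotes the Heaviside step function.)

F[f₁*f₂](ω) = \frac{1}{\left(i \omega + 4\right) \left(i \omega + 17\right)^{2}}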